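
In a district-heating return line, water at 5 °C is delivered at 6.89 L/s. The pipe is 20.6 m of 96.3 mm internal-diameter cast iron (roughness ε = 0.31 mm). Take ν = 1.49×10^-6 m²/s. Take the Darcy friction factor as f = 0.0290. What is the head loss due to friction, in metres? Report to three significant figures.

h_f ≈ 0.283 m

V = 4Q/(πD²) = 4·0.00689/(π·0.0963²) = 0.9460 m/s
h_f = f(L/D)V²/(2g) = 0.02900·(20.6/0.0963)·0.9460²/(2·9.81) = 0.2829 m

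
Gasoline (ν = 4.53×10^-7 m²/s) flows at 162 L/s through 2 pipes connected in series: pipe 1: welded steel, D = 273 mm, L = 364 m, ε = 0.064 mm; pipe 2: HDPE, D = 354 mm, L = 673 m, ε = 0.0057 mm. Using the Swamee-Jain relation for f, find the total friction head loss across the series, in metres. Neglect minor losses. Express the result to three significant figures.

H ≈ 10.7 m

Pipe 1: V = 2.768 m/s, Re = 1.67×10^6, ε/D = 2.34×10^-4, f = 0.01481, h_1 = f(L/D)V²/2g = 7.707 m
Pipe 2: V = 1.646 m/s, Re = 1.29×10^6, ε/D = 1.61×10^-5, f = 0.01158, h_2 = f(L/D)V²/2g = 3.040 m
Series → Q common, losses add: H = Σh = 10.75 m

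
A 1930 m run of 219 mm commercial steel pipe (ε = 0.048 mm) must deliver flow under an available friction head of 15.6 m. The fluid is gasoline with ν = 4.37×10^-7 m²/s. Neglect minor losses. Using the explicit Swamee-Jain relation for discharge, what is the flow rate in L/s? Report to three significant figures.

Q ≈ 57.1 L/s

Swamee-Jain (Type II): Q = -0.965·√(gD⁵h_f/L)·ln[ε/(3.7D) + √(3.17ν²L/(gD³h_f))]
√(gD⁵h_f/L) = √(9.81·0.219⁵·15.6/1930) = 0.006320
ε/(3.7D) = 5.92×10^-5; √(3.17ν²L/(gD³h_f)) = 2.70×10^-5
Q = -0.965·0.006320·ln(8.620×10^-5) = 0.05708 m³/s
Check: V = 1.52 m/s, Re = 7.59×10^5, f = 0.01522, h_f = 15.7 m ≈ 15.6 m ✓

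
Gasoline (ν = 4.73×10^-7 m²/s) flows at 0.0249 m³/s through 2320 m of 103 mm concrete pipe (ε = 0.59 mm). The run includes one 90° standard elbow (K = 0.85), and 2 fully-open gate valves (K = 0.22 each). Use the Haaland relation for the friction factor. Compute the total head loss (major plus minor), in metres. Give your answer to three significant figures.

H_L ≈ 327 m

V = 4Q/(πD²) = 2.988 m/s; V²/2g = 0.4552 m
Re = 6.51×10^5, ε/D = 0.00573 → f = 0.03184 (Haaland)
Major: h_f = f(L/D)·V²/2g = 0.03184·22524·0.4552 = 326.5 m
Minor: ΣK = 1.29; h_m = ΣK·V²/2g = 0.5872 m
Total H_L = 326.5 + 0.5872 = 327.1 m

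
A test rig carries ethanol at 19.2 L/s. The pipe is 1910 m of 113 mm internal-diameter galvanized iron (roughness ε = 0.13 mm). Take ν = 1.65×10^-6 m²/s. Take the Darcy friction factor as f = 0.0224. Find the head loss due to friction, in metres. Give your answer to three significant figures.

V = 4Q/(πD²) = 4·0.0192/(π·0.113²) = 1.914 m/s
h_f = f(L/D)V²/(2g) = 0.02240·(1910/0.113)·1.914²/(2·9.81) = 70.73 m

h_f ≈ 70.7 m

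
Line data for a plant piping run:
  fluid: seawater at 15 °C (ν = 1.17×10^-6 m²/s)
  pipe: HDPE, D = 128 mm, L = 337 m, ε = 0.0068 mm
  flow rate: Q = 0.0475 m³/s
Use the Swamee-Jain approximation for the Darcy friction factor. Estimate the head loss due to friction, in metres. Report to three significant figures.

V = 4Q/(πD²) = 4·0.0475/(π·0.128²) = 3.691 m/s
Re = VD/ν = 3.691·0.128/1.17×10^-6 = 4.04×10^5 → turbulent
ε/D = 0.0068/128 = 5.31×10^-5
Swamee-Jain: f = 0.01431
h_f = f(L/D)V²/(2g) = 0.01431·(337/0.128)·3.691²/(2·9.81) = 26.16 m

h_f ≈ 26.2 m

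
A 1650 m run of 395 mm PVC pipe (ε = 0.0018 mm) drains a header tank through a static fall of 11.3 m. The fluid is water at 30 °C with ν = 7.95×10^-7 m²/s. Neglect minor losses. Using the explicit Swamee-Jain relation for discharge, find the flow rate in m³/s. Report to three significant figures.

Q ≈ 0.262 m³/s

Swamee-Jain (Type II): Q = -0.965·√(gD⁵h_f/L)·ln[ε/(3.7D) + √(3.17ν²L/(gD³h_f))]
√(gD⁵h_f/L) = √(9.81·0.395⁵·11.3/1650) = 0.02542
ε/(3.7D) = 1.23×10^-6; √(3.17ν²L/(gD³h_f)) = 2.20×10^-5
Q = -0.965·0.02542·ln(2.323×10^-5) = 0.2617 m³/s
Check: V = 2.14 m/s, Re = 1.06×10^6, f = 0.01161, h_f = 11.3 m ≈ 11.3 m ✓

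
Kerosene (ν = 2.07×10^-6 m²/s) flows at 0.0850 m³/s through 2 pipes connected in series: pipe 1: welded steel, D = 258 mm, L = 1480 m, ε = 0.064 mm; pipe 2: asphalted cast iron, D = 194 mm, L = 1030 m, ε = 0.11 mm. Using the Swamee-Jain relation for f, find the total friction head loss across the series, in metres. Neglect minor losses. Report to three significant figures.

Pipe 1: V = 1.626 m/s, Re = 2.03×10^5, ε/D = 2.48×10^-4, f = 0.01743, h_1 = f(L/D)V²/2g = 13.47 m
Pipe 2: V = 2.876 m/s, Re = 2.69×10^5, ε/D = 5.67×10^-4, f = 0.01884, h_2 = f(L/D)V²/2g = 42.16 m
Series → Q common, losses add: H = Σh = 55.63 m

H ≈ 55.6 m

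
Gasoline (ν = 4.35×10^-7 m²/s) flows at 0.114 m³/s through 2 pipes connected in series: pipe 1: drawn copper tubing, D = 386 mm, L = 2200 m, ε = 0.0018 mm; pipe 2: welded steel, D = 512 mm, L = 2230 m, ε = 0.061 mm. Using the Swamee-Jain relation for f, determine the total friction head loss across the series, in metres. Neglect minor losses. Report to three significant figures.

H ≈ 4.28 m

Pipe 1: V = 0.9742 m/s, Re = 8.64×10^5, ε/D = 4.66×10^-6, f = 0.01200, h_1 = f(L/D)V²/2g = 3.309 m
Pipe 2: V = 0.5537 m/s, Re = 6.52×10^5, ε/D = 1.19×10^-4, f = 0.01430, h_2 = f(L/D)V²/2g = 0.9730 m
Series → Q common, losses add: H = Σh = 4.282 m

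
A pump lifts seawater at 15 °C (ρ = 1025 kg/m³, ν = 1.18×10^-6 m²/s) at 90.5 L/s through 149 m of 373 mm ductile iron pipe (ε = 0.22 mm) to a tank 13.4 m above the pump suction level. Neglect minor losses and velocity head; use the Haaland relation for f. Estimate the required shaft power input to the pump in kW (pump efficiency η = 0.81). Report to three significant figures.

V = 4Q/(πD²) = 0.8282 m/s; Re = 2.62×10^5; ε/D = 5.90×10^-4; f = 0.01873
h_f = f(L/D)V²/2g = 0.2616 m
Total head H = z + h_f = 13.4 + 0.2616 = 13.66 m
P_hyd = ρgQH = 1025·9.81·0.0905·13.66 = 12.43 kW
P_shaft = P_hyd/η = 12.43/0.81 = 15.35 kW

P_shaft ≈ 15.3 kW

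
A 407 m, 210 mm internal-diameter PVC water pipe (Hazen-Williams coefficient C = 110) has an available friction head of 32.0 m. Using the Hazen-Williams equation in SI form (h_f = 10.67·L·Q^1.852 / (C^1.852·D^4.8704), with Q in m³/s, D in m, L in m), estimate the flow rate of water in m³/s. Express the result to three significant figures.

Q ≈ 0.128 m³/s

Rearranging: Q = [h_f·C^1.852·D^4.8704 / (10.67·L)]^(1/1.852)
Q = [32.0·110^1.852·0.210^4.8704 / (10.67·407)]^0.540 = 0.1281 m³/s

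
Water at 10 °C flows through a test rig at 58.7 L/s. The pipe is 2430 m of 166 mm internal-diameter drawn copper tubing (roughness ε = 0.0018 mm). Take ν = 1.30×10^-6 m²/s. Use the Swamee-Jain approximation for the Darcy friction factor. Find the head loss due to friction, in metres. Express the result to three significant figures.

h_f ≈ 77.6 m

V = 4Q/(πD²) = 4·0.0587/(π·0.166²) = 2.712 m/s
Re = VD/ν = 2.712·0.166/1.30×10^-6 = 3.46×10^5 → turbulent
ε/D = 0.0018/166 = 1.08×10^-5
Swamee-Jain: f = 0.01413
h_f = f(L/D)V²/(2g) = 0.01413·(2430/0.166)·2.712²/(2·9.81) = 77.58 m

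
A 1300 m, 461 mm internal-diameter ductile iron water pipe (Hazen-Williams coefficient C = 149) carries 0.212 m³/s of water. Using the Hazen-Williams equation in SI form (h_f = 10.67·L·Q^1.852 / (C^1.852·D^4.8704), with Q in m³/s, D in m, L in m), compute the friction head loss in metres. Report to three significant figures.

h_f ≈ 3.22 m

h_f = 10.67·1300·0.212^1.852 / (149^1.852·0.461^4.8704) = 3.218 m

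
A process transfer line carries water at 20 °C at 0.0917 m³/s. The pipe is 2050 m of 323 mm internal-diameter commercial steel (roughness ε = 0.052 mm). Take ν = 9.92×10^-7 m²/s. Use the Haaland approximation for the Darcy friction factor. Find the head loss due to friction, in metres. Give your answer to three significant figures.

h_f ≈ 6.24 m

V = 4Q/(πD²) = 4·0.0917/(π·0.323²) = 1.119 m/s
Re = VD/ν = 1.119·0.323/9.92×10^-7 = 3.64×10^5 → turbulent
ε/D = 0.052/323 = 1.61×10^-4
Haaland: f = 0.01540
h_f = f(L/D)V²/(2g) = 0.01540·(2050/0.323)·1.119²/(2·9.81) = 6.239 m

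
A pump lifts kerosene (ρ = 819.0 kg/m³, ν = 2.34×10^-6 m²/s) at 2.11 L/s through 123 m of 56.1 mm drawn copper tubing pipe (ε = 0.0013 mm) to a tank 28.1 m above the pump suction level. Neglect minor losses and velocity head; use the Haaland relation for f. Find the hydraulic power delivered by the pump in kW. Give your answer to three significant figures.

V = 4Q/(πD²) = 0.8536 m/s; Re = 2.05×10^4; ε/D = 2.32×10^-5; f = 0.02563
h_f = f(L/D)V²/2g = 2.087 m
Total head H = z + h_f = 28.1 + 2.087 = 30.19 m
P_hyd = ρgQH = 819.0·9.81·0.00211·30.19 = 0.5118 kW

P_hyd ≈ 0.512 kW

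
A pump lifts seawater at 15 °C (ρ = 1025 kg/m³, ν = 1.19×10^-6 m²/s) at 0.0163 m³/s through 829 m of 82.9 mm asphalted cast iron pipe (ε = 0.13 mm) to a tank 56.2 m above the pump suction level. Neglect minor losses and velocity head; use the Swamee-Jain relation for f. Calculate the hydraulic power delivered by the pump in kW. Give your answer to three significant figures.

P_hyd ≈ 26.8 kW

V = 4Q/(πD²) = 3.020 m/s; Re = 2.10×10^5; ε/D = 0.00157; f = 0.02314
h_f = f(L/D)V²/2g = 107.6 m
Total head H = z + h_f = 56.2 + 107.6 = 163.8 m
P_hyd = ρgQH = 1025·9.81·0.0163·163.8 = 26.84 kW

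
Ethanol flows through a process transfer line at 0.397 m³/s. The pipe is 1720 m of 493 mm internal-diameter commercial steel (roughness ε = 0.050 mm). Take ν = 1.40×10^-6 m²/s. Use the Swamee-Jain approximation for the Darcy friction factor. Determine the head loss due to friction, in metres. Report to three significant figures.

V = 4Q/(πD²) = 4·0.397/(π·0.493²) = 2.080 m/s
Re = VD/ν = 2.080·0.493/1.40×10^-6 = 7.32×10^5 → turbulent
ε/D = 0.050/493 = 1.01×10^-4
Swamee-Jain: f = 0.01391
h_f = f(L/D)V²/(2g) = 0.01391·(1720/0.493)·2.080²/(2·9.81) = 10.70 m

h_f ≈ 10.7 m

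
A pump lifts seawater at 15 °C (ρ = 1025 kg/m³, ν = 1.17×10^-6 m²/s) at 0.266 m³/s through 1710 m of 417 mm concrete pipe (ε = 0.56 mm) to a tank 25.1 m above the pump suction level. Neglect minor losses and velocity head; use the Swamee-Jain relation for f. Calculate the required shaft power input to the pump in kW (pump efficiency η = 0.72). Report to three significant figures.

P_shaft ≈ 157 kW

V = 4Q/(πD²) = 1.948 m/s; Re = 6.94×10^5; ε/D = 0.00134; f = 0.02158
h_f = f(L/D)V²/2g = 17.11 m
Total head H = z + h_f = 25.1 + 17.11 = 42.21 m
P_hyd = ρgQH = 1025·9.81·0.266·42.21 = 112.9 kW
P_shaft = P_hyd/η = 112.9/0.72 = 156.8 kW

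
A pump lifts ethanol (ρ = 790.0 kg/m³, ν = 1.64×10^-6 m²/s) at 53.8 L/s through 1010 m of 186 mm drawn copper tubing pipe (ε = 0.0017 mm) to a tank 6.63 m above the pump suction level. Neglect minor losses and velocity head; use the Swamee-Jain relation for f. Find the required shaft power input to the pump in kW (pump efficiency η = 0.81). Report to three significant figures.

P_shaft ≈ 11.9 kW

V = 4Q/(πD²) = 1.980 m/s; Re = 2.25×10^5; ε/D = 9.14×10^-6; f = 0.01528
h_f = f(L/D)V²/2g = 16.58 m
Total head H = z + h_f = 6.63 + 16.58 = 23.21 m
P_hyd = ρgQH = 790.0·9.81·0.0538·23.21 = 9.676 kW
P_shaft = P_hyd/η = 9.676/0.81 = 11.95 kW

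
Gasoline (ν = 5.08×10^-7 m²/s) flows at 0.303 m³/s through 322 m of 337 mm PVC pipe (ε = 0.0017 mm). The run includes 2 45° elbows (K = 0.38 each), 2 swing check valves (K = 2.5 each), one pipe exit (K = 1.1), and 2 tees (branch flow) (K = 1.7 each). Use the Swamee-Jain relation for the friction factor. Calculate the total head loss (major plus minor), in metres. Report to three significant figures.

V = 4Q/(πD²) = 3.397 m/s; V²/2g = 0.5881 m
Re = 2.25×10^6, ε/D = 5.04×10^-6 → f = 0.01038 (Swamee-Jain)
Major: h_f = f(L/D)·V²/2g = 0.01038·955.5·0.5881 = 5.833 m
Minor: ΣK = 10.3; h_m = ΣK·V²/2g = 6.034 m
Total H_L = 5.833 + 6.034 = 11.87 m

H_L ≈ 11.9 m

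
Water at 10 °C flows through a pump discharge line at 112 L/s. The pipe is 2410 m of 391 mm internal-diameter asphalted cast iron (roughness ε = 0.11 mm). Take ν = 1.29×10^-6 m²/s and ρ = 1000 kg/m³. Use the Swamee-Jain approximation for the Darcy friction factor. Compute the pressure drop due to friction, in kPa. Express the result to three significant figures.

V = 4Q/(πD²) = 4·0.112/(π·0.391²) = 0.9328 m/s
Re = VD/ν = 0.9328·0.391/1.29×10^-6 = 2.83×10^5 → turbulent
ε/D = 0.11/391 = 2.81×10^-4
Swamee-Jain: f = 0.01703
h_f = f(L/D)V²/(2g) = 0.01703·(2410/0.391)·0.9328²/(2·9.81) = 4.654 m
Δp = ρg·h_f = 1000·9.81·4.654 = 45.65 kPa

Δp ≈ 45.7 kPa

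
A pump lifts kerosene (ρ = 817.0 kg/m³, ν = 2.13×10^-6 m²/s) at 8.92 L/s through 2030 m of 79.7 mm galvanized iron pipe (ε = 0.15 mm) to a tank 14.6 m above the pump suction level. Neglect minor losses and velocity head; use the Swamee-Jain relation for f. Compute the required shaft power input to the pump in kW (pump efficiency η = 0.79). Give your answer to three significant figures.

P_shaft ≈ 11.0 kW

V = 4Q/(πD²) = 1.788 m/s; Re = 6.69×10^4; ε/D = 0.00188; f = 0.02578
h_f = f(L/D)V²/2g = 107.0 m
Total head H = z + h_f = 14.6 + 107.0 = 121.6 m
P_hyd = ρgQH = 817.0·9.81·0.00892·121.6 = 8.693 kW
P_shaft = P_hyd/η = 8.693/0.79 = 11.00 kW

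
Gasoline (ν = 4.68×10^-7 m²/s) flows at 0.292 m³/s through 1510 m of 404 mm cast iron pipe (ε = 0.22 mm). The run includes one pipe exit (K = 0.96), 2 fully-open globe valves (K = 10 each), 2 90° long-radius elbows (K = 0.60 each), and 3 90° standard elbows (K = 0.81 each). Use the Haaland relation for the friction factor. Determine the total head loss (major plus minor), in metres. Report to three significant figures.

H_L ≈ 23.6 m

V = 4Q/(πD²) = 2.278 m/s; V²/2g = 0.2645 m
Re = 1.97×10^6, ε/D = 5.45×10^-4 → f = 0.01727 (Haaland)
Major: h_f = f(L/D)·V²/2g = 0.01727·3738·0.2645 = 17.07 m
Minor: ΣK = 24.6; h_m = ΣK·V²/2g = 6.503 m
Total H_L = 17.07 + 6.503 = 23.58 m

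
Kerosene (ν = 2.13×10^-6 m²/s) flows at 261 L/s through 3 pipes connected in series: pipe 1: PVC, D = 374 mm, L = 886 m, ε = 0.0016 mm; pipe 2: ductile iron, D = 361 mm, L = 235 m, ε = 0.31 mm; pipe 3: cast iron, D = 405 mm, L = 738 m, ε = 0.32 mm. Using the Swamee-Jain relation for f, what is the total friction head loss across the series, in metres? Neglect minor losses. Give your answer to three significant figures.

Pipe 1: V = 2.376 m/s, Re = 4.17×10^5, ε/D = 4.28×10^-6, f = 0.01359, h_1 = f(L/D)V²/2g = 9.260 m
Pipe 2: V = 2.550 m/s, Re = 4.32×10^5, ε/D = 8.59×10^-4, f = 0.01982, h_2 = f(L/D)V²/2g = 4.276 m
Pipe 3: V = 2.026 m/s, Re = 3.85×10^5, ε/D = 7.90×10^-4, f = 0.01959, h_3 = f(L/D)V²/2g = 7.467 m
Series → Q common, losses add: H = Σh = 21.00 m

H ≈ 21.0 m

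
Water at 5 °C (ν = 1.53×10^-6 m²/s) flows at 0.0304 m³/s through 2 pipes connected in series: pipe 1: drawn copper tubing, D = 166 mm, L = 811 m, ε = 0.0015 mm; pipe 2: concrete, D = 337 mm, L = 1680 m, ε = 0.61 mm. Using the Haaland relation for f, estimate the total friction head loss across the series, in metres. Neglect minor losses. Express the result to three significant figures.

H ≈ 8.79 m

Pipe 1: V = 1.405 m/s, Re = 1.52×10^5, ε/D = 9.04×10^-6, f = 0.01640, h_1 = f(L/D)V²/2g = 8.056 m
Pipe 2: V = 0.3408 m/s, Re = 7.51×10^4, ε/D = 0.00181, f = 0.02494, h_2 = f(L/D)V²/2g = 0.7360 m
Series → Q common, losses add: H = Σh = 8.792 m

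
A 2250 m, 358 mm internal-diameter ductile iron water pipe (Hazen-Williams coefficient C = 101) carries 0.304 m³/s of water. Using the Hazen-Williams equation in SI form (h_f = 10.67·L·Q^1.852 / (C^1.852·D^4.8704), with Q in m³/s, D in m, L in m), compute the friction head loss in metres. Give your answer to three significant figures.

h_f ≈ 76.5 m

h_f = 10.67·2250·0.304^1.852 / (101^1.852·0.358^4.8704) = 76.45 m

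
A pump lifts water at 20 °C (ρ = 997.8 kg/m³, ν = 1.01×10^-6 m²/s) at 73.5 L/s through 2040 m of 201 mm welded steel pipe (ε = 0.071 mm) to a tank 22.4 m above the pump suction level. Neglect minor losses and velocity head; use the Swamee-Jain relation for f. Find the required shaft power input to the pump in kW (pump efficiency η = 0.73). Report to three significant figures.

P_shaft ≈ 68.2 kW

V = 4Q/(πD²) = 2.316 m/s; Re = 4.61×10^5; ε/D = 3.53×10^-4; f = 0.01687
h_f = f(L/D)V²/2g = 46.82 m
Total head H = z + h_f = 22.4 + 46.82 = 69.22 m
P_hyd = ρgQH = 997.8·9.81·0.0735·69.22 = 49.80 kW
P_shaft = P_hyd/η = 49.80/0.73 = 68.22 kW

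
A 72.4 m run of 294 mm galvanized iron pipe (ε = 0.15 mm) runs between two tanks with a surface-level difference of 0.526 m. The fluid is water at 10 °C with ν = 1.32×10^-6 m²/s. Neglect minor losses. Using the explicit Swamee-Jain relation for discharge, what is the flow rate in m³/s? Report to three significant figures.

Q ≈ 0.103 m³/s

Swamee-Jain (Type II): Q = -0.965·√(gD⁵h_f/L)·ln[ε/(3.7D) + √(3.17ν²L/(gD³h_f))]
√(gD⁵h_f/L) = √(9.81·0.294⁵·0.526/72.4) = 0.01251
ε/(3.7D) = 1.38×10^-4; √(3.17ν²L/(gD³h_f)) = 5.52×10^-5
Q = -0.965·0.01251·ln(1.931×10^-4) = 0.1033 m³/s
Check: V = 1.52 m/s, Re = 3.39×10^5, f = 0.01824, h_f = 0.530 m ≈ 0.526 m ✓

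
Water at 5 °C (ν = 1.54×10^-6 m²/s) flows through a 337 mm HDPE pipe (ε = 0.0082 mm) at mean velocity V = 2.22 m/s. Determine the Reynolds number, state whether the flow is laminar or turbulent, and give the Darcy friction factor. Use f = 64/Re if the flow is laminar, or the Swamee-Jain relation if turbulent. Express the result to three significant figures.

Re ≈ 4.86×10^5; turbulent; f ≈ 0.0135

Re = VD/ν = 2.220·0.337/1.54×10^-6 = 4.86×10^5
Re > 4000 → turbulent; ε/D = 2.43×10^-5
Swamee-Jain: f = 0.01353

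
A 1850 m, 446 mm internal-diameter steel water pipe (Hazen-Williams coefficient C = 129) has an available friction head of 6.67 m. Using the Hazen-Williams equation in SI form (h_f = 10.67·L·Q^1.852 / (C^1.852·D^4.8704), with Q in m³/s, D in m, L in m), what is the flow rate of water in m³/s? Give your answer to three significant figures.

Rearranging: Q = [h_f·C^1.852·D^4.8704 / (10.67·L)]^(1/1.852)
Q = [6.67·129^1.852·0.446^4.8704 / (10.67·1850)]^0.540 = 0.2061 m³/s

Q ≈ 0.206 m³/s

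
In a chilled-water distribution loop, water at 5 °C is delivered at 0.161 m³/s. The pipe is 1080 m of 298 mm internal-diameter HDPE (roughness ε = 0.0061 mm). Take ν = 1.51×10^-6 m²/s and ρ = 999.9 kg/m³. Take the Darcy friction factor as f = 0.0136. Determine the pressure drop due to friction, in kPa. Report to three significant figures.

Δp ≈ 131 kPa

V = 4Q/(πD²) = 4·0.161/(π·0.298²) = 2.308 m/s
h_f = f(L/D)V²/(2g) = 0.01360·(1080/0.298)·2.308²/(2·9.81) = 13.39 m
Δp = ρg·h_f = 999.9·9.81·13.39 = 131.3 kPa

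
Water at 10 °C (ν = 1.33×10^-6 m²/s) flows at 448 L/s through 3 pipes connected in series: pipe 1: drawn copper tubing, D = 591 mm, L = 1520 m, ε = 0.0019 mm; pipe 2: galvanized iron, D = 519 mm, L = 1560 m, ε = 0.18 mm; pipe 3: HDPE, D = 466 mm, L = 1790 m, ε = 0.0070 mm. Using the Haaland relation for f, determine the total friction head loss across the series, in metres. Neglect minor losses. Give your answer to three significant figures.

Pipe 1: V = 1.633 m/s, Re = 7.26×10^5, ε/D = 3.21×10^-6, f = 0.01228, h_1 = f(L/D)V²/2g = 4.293 m
Pipe 2: V = 2.118 m/s, Re = 8.26×10^5, ε/D = 3.47×10^-4, f = 0.01612, h_2 = f(L/D)V²/2g = 11.08 m
Pipe 3: V = 2.627 m/s, Re = 9.20×10^5, ε/D = 1.50×10^-5, f = 0.01201, h_3 = f(L/D)V²/2g = 16.23 m
Series → Q common, losses add: H = Σh = 31.60 m

H ≈ 31.6 m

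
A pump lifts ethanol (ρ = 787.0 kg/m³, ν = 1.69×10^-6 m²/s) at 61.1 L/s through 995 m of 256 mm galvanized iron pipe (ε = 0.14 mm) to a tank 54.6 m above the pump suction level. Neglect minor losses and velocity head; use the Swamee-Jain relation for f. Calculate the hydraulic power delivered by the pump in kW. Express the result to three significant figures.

V = 4Q/(πD²) = 1.187 m/s; Re = 1.80×10^5; ε/D = 5.47×10^-4; f = 0.01936
h_f = f(L/D)V²/2g = 5.404 m
Total head H = z + h_f = 54.6 + 5.404 = 60.00 m
P_hyd = ρgQH = 787.0·9.81·0.0611·60.00 = 28.30 kW

P_hyd ≈ 28.3 kW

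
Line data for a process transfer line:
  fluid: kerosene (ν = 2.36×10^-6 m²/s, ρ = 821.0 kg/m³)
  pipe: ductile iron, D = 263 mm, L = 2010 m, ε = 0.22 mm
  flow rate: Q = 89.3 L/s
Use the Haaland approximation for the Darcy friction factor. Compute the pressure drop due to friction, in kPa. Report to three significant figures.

Δp ≈ 172 kPa

V = 4Q/(πD²) = 4·0.0893/(π·0.263²) = 1.644 m/s
Re = VD/ν = 1.644·0.263/2.36×10^-6 = 1.83×10^5 → turbulent
ε/D = 0.22/263 = 8.37×10^-4
Haaland: f = 0.02035
h_f = f(L/D)V²/(2g) = 0.02035·(2010/0.263)·1.644²/(2·9.81) = 21.42 m
Δp = ρg·h_f = 821.0·9.81·21.42 = 172.5 kPa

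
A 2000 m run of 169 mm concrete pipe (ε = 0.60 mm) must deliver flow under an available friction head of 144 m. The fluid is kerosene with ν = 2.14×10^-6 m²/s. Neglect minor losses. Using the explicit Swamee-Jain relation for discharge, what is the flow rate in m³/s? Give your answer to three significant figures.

Q ≈ 0.0655 m³/s

Swamee-Jain (Type II): Q = -0.965·√(gD⁵h_f/L)·ln[ε/(3.7D) + √(3.17ν²L/(gD³h_f))]
√(gD⁵h_f/L) = √(9.81·0.169⁵·144/2000) = 0.009868
ε/(3.7D) = 9.60×10^-4; √(3.17ν²L/(gD³h_f)) = 6.53×10^-5
Q = -0.965·0.009868·ln(0.001025) = 0.06554 m³/s
Check: V = 2.92 m/s, Re = 2.31×10^5, f = 0.02814, h_f = 145 m ≈ 144 m ✓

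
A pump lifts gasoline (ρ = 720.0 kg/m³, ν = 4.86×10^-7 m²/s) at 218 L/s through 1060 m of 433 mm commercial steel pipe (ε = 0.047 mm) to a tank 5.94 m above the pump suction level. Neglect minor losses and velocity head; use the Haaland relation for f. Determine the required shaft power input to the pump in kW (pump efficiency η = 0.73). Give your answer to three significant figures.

P_shaft ≈ 20.1 kW

V = 4Q/(πD²) = 1.480 m/s; Re = 1.32×10^6; ε/D = 1.09×10^-4; f = 0.01319
h_f = f(L/D)V²/2g = 3.607 m
Total head H = z + h_f = 5.94 + 3.607 = 9.547 m
P_hyd = ρgQH = 720.0·9.81·0.218·9.547 = 14.70 kW
P_shaft = P_hyd/η = 14.70/0.73 = 20.14 kW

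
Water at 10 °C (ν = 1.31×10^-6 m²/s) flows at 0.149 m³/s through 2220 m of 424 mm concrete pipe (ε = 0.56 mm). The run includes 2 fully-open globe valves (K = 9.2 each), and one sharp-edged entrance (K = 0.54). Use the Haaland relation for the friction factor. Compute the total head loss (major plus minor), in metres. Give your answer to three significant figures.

V = 4Q/(πD²) = 1.055 m/s; V²/2g = 0.05676 m
Re = 3.42×10^5, ε/D = 0.00132 → f = 0.02170 (Haaland)
Major: h_f = f(L/D)·V²/2g = 0.02170·5236·0.05676 = 6.449 m
Minor: ΣK = 18.9; h_m = ΣK·V²/2g = 1.075 m
Total H_L = 6.449 + 1.075 = 7.524 m

H_L ≈ 7.52 m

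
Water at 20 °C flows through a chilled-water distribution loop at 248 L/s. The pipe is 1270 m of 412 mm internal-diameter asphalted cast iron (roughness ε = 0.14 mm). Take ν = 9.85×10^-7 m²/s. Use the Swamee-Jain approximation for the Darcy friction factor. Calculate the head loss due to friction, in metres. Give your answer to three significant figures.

h_f ≈ 8.85 m

V = 4Q/(πD²) = 4·0.248/(π·0.412²) = 1.860 m/s
Re = VD/ν = 1.860·0.412/9.85×10^-7 = 7.78×10^5 → turbulent
ε/D = 0.14/412 = 3.40×10^-4
Swamee-Jain: f = 0.01628
h_f = f(L/D)V²/(2g) = 0.01628·(1270/0.412)·1.860²/(2·9.81) = 8.849 m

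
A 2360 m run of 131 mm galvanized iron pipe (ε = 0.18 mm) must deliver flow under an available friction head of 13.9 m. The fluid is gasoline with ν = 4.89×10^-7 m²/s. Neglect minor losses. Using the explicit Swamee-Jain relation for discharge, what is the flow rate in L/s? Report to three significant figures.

Swamee-Jain (Type II): Q = -0.965·√(gD⁵h_f/L)·ln[ε/(3.7D) + √(3.17ν²L/(gD³h_f))]
√(gD⁵h_f/L) = √(9.81·0.131⁵·13.9/2360) = 0.001493
ε/(3.7D) = 3.71×10^-4; √(3.17ν²L/(gD³h_f)) = 7.64×10^-5
Q = -0.965·0.001493·ln(4.478×10^-4) = 0.01111 m³/s
Check: V = 0.824 m/s, Re = 2.21×10^5, f = 0.02245, h_f = 14.0 m ≈ 13.9 m ✓

Q ≈ 11.1 L/s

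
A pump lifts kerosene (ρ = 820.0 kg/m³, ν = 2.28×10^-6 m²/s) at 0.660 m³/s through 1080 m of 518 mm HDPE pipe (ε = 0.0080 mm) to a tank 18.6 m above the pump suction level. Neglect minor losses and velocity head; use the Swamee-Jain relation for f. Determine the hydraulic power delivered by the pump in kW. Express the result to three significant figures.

V = 4Q/(πD²) = 3.132 m/s; Re = 7.12×10^5; ε/D = 1.54×10^-5; f = 0.01261
h_f = f(L/D)V²/2g = 13.14 m
Total head H = z + h_f = 18.6 + 13.14 = 31.74 m
P_hyd = ρgQH = 820.0·9.81·0.660·31.74 = 168.5 kW

P_hyd ≈ 169 kW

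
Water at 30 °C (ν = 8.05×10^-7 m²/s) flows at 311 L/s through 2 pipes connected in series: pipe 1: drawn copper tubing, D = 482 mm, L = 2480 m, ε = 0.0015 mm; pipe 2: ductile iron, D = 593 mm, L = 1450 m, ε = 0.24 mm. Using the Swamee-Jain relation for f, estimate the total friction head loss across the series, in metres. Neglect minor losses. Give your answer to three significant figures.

Pipe 1: V = 1.704 m/s, Re = 1.02×10^6, ε/D = 3.11×10^-6, f = 0.01165, h_1 = f(L/D)V²/2g = 8.873 m
Pipe 2: V = 1.126 m/s, Re = 8.30×10^5, ε/D = 4.05×10^-4, f = 0.01673, h_2 = f(L/D)V²/2g = 2.645 m
Series → Q common, losses add: H = Σh = 11.52 m

H ≈ 11.5 m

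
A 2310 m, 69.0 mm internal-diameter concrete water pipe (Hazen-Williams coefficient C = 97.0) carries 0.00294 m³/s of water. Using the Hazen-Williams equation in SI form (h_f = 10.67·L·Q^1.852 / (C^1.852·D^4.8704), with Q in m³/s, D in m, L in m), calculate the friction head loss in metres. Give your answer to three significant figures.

h_f ≈ 47.7 m

h_f = 10.67·2310·0.00294^1.852 / (97.0^1.852·0.0690^4.8704) = 47.74 m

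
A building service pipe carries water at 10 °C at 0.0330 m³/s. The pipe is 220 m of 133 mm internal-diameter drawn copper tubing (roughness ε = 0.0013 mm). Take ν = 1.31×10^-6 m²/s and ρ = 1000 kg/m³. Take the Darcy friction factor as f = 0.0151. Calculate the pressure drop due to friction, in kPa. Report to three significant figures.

V = 4Q/(πD²) = 4·0.0330/(π·0.133²) = 2.375 m/s
h_f = f(L/D)V²/(2g) = 0.01510·(220/0.133)·2.375²/(2·9.81) = 7.183 m
Δp = ρg·h_f = 1000·9.81·7.183 = 70.46 kPa

Δp ≈ 70.5 kPa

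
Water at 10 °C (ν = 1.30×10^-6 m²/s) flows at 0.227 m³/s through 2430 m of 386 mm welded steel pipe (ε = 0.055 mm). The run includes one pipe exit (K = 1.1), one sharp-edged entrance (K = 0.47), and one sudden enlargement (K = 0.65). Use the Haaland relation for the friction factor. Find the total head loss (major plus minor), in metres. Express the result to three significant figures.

H_L ≈ 18.0 m

V = 4Q/(πD²) = 1.940 m/s; V²/2g = 0.1918 m
Re = 5.76×10^5, ε/D = 1.42×10^-4 → f = 0.01453 (Haaland)
Major: h_f = f(L/D)·V²/2g = 0.01453·6295·0.1918 = 17.54 m
Minor: ΣK = 2.22; h_m = ΣK·V²/2g = 0.4258 m
Total H_L = 17.54 + 0.4258 = 17.96 m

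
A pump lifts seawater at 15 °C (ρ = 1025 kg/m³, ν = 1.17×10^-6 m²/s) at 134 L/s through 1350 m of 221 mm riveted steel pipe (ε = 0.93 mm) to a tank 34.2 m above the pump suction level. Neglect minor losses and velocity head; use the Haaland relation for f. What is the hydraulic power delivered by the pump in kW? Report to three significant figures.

P_hyd ≈ 195 kW

V = 4Q/(πD²) = 3.493 m/s; Re = 6.60×10^5; ε/D = 0.00421; f = 0.02905
h_f = f(L/D)V²/2g = 110.4 m
Total head H = z + h_f = 34.2 + 110.4 = 144.6 m
P_hyd = ρgQH = 1025·9.81·0.134·144.6 = 194.8 kW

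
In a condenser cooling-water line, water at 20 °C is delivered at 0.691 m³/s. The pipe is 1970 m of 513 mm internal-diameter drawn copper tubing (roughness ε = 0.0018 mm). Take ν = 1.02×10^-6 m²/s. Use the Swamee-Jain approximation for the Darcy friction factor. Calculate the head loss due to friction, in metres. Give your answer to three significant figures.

h_f ≈ 23.6 m

V = 4Q/(πD²) = 4·0.691/(π·0.513²) = 3.343 m/s
Re = VD/ν = 3.343·0.513/1.02×10^-6 = 1.68×10^6 → turbulent
ε/D = 0.0018/513 = 3.51×10^-6
Swamee-Jain: f = 0.01078
h_f = f(L/D)V²/(2g) = 0.01078·(1970/0.513)·3.343²/(2·9.81) = 23.58 m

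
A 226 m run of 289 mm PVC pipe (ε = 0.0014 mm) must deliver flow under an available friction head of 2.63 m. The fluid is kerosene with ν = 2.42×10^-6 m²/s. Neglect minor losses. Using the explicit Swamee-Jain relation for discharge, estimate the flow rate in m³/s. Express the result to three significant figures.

Swamee-Jain (Type II): Q = -0.965·√(gD⁵h_f/L)·ln[ε/(3.7D) + √(3.17ν²L/(gD³h_f))]
√(gD⁵h_f/L) = √(9.81·0.289⁵·2.63/226) = 0.01517
ε/(3.7D) = 1.31×10^-6; √(3.17ν²L/(gD³h_f)) = 8.21×10^-5
Q = -0.965·0.01517·ln(8.339×10^-5) = 0.1375 m³/s
Check: V = 2.10 m/s, Re = 2.50×10^5, f = 0.01493, h_f = 2.61 m ≈ 2.63 m ✓

Q ≈ 0.137 m³/s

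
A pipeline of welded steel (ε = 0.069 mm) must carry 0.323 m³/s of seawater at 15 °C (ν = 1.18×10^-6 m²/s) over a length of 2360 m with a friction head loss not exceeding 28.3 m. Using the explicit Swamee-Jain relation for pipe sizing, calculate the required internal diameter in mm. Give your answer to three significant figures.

D ≈ 407 mm

Swamee-Jain (Type III): D = 0.66·[ε^1.25·(LQ²/(gh_f))^4.75 + ν·Q^9.4·(L/(gh_f))^5.2]^0.04
LQ²/(gh_f) = 0.8869; L/(gh_f) = 8.501
Term 1 = ε^1.25·(…)^4.75 = 3.56×10^-6; Term 2 = ν·Q^9.4·(…)^5.2 = 1.96×10^-6
D = 0.66·(3.56×10^-6 + 1.96×10^-6)^0.04 = 0.4066 m = 407 mm
Check: V = 2.49 m/s, Re = 8.57×10^5, f = 0.01457, h_f = 26.7 m ≈ 28.3 m ✓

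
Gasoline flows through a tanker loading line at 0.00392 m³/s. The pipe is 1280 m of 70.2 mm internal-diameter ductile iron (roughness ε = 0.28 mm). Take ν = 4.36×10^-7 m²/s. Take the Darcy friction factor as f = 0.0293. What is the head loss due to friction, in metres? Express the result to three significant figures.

V = 4Q/(πD²) = 4·0.00392/(π·0.0702²) = 1.013 m/s
h_f = f(L/D)V²/(2g) = 0.02930·(1280/0.0702)·1.013²/(2·9.81) = 27.93 m

h_f ≈ 27.9 m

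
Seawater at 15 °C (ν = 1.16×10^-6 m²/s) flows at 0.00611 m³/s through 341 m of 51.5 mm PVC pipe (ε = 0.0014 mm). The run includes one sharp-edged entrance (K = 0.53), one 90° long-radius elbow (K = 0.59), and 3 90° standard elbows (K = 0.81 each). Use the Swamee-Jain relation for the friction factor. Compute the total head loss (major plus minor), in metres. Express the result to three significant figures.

H_L ≈ 51.2 m

V = 4Q/(πD²) = 2.933 m/s; V²/2g = 0.4385 m
Re = 1.30×10^5, ε/D = 2.72×10^-5 → f = 0.01711 (Swamee-Jain)
Major: h_f = f(L/D)·V²/2g = 0.01711·6621·0.4385 = 49.68 m
Minor: ΣK = 3.55; h_m = ΣK·V²/2g = 1.557 m
Total H_L = 49.68 + 1.557 = 51.23 m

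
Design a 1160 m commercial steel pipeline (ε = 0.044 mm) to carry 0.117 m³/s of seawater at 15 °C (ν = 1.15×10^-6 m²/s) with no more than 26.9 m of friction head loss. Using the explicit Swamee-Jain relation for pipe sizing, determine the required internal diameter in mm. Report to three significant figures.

Swamee-Jain (Type III): D = 0.66·[ε^1.25·(LQ²/(gh_f))^4.75 + ν·Q^9.4·(L/(gh_f))^5.2]^0.04
LQ²/(gh_f) = 0.06017; L/(gh_f) = 4.396
Term 1 = ε^1.25·(…)^4.75 = 5.71×10^-12; Term 2 = ν·Q^9.4·(…)^5.2 = 4.42×10^-12
D = 0.66·(5.71×10^-12 + 4.42×10^-12)^0.04 = 0.2398 m = 240 mm
Check: V = 2.59 m/s, Re = 5.40×10^5, f = 0.01525, h_f = 25.3 m ≈ 26.9 m ✓

D ≈ 240 mm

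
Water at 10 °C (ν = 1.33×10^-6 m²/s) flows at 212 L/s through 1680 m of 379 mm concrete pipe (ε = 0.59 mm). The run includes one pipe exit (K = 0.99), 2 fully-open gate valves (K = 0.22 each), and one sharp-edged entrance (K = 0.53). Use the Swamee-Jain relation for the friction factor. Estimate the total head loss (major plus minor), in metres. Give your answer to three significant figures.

V = 4Q/(πD²) = 1.879 m/s; V²/2g = 0.1800 m
Re = 5.35×10^5, ε/D = 0.00156 → f = 0.02246 (Swamee-Jain)
Major: h_f = f(L/D)·V²/2g = 0.02246·4433·0.1800 = 17.92 m
Minor: ΣK = 1.96; h_m = ΣK·V²/2g = 0.3528 m
Total H_L = 17.92 + 0.3528 = 18.27 m

H_L ≈ 18.3 m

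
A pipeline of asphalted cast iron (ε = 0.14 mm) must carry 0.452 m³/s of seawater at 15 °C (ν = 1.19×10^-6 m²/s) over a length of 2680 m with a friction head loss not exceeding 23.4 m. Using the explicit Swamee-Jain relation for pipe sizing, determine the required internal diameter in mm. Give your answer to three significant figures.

Swamee-Jain (Type III): D = 0.66·[ε^1.25·(LQ²/(gh_f))^4.75 + ν·Q^9.4·(L/(gh_f))^5.2]^0.04
LQ²/(gh_f) = 2.385; L/(gh_f) = 11.67
Term 1 = ε^1.25·(…)^4.75 = 9.46×10^-4; Term 2 = ν·Q^9.4·(…)^5.2 = 2.42×10^-4
D = 0.66·(9.46×10^-4 + 2.42×10^-4)^0.04 = 0.5041 m = 504 mm
Check: V = 2.26 m/s, Re = 9.59×10^5, f = 0.01558, h_f = 21.7 m ≈ 23.4 m ✓

D ≈ 504 mm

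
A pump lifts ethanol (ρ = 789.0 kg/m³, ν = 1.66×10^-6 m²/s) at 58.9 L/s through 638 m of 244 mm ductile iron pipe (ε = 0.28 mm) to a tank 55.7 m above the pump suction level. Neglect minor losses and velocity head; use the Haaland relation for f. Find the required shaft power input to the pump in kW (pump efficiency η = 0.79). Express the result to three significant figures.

P_shaft ≈ 34.8 kW

V = 4Q/(πD²) = 1.260 m/s; Re = 1.85×10^5; ε/D = 0.00115; f = 0.02157
h_f = f(L/D)V²/2g = 4.560 m
Total head H = z + h_f = 55.7 + 4.560 = 60.26 m
P_hyd = ρgQH = 789.0·9.81·0.0589·60.26 = 27.47 kW
P_shaft = P_hyd/η = 27.47/0.79 = 34.77 kW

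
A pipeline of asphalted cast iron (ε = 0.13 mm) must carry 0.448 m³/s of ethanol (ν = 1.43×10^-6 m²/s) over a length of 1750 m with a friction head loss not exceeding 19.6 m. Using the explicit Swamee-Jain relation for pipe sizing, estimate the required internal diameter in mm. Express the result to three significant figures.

D ≈ 478 mm

Swamee-Jain (Type III): D = 0.66·[ε^1.25·(LQ²/(gh_f))^4.75 + ν·Q^9.4·(L/(gh_f))^5.2]^0.04
LQ²/(gh_f) = 1.827; L/(gh_f) = 9.101
Term 1 = ε^1.25·(…)^4.75 = 2.43×10^-4; Term 2 = ν·Q^9.4·(…)^5.2 = 7.32×10^-5
D = 0.66·(2.43×10^-4 + 7.32×10^-5)^0.04 = 0.4781 m = 478 mm
Check: V = 2.50 m/s, Re = 8.34×10^5, f = 0.01564, h_f = 18.2 m ≈ 19.6 m ✓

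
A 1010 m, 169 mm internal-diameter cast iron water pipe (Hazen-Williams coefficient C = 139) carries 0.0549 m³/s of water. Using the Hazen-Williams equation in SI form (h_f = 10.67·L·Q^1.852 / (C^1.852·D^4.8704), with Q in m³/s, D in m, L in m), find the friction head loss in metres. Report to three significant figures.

h_f ≈ 30.9 m

h_f = 10.67·1010·0.0549^1.852 / (139^1.852·0.169^4.8704) = 30.89 m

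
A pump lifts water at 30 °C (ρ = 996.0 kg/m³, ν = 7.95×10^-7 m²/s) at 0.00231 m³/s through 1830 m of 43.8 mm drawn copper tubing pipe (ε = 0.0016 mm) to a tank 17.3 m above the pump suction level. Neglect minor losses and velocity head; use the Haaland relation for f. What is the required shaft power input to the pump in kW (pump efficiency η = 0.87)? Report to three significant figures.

P_shaft ≈ 2.86 kW

V = 4Q/(πD²) = 1.533 m/s; Re = 8.45×10^4; ε/D = 3.65×10^-5; f = 0.01860
h_f = f(L/D)V²/2g = 93.11 m
Total head H = z + h_f = 17.3 + 93.11 = 110.4 m
P_hyd = ρgQH = 996.0·9.81·0.00231·110.4 = 2.492 kW
P_shaft = P_hyd/η = 2.492/0.87 = 2.864 kW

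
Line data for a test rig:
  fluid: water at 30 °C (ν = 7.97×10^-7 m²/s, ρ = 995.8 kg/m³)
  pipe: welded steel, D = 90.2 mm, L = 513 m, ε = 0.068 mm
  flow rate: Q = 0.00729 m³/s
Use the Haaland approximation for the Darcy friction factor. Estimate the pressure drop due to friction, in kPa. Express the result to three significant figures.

Δp ≈ 75.8 kPa

V = 4Q/(πD²) = 4·0.00729/(π·0.0902²) = 1.141 m/s
Re = VD/ν = 1.141·0.0902/7.97×10^-7 = 1.29×10^5 → turbulent
ε/D = 0.068/90.2 = 7.54×10^-4
Haaland: f = 0.02056
h_f = f(L/D)V²/(2g) = 0.02056·(513/0.0902)·1.141²/(2·9.81) = 7.756 m
Δp = ρg·h_f = 995.8·9.81·7.756 = 75.77 kPa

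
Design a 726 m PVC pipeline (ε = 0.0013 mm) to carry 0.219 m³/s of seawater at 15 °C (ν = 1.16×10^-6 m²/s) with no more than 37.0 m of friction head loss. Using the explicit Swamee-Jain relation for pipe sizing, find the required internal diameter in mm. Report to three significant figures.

D ≈ 250 mm

Swamee-Jain (Type III): D = 0.66·[ε^1.25·(LQ²/(gh_f))^4.75 + ν·Q^9.4·(L/(gh_f))^5.2]^0.04
LQ²/(gh_f) = 0.09593; L/(gh_f) = 2.000
Term 1 = ε^1.25·(…)^4.75 = 6.41×10^-13; Term 2 = ν·Q^9.4·(…)^5.2 = 2.69×10^-11
D = 0.66·(6.41×10^-13 + 2.69×10^-11)^0.04 = 0.2496 m = 250 mm
Check: V = 4.48 m/s, Re = 9.63×10^5, f = 0.01181, h_f = 35.1 m ≈ 37.0 m ✓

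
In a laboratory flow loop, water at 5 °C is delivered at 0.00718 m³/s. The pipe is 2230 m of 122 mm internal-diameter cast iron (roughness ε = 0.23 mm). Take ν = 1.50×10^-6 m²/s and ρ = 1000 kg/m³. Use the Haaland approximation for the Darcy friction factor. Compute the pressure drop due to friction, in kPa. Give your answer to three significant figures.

Δp ≈ 89.7 kPa

V = 4Q/(πD²) = 4·0.00718/(π·0.122²) = 0.6142 m/s
Re = VD/ν = 0.6142·0.122/1.50×10^-6 = 5.00×10^4 → turbulent
ε/D = 0.23/122 = 0.00189
Haaland: f = 0.02602
h_f = f(L/D)V²/(2g) = 0.02602·(2230/0.122)·0.6142²/(2·9.81) = 9.143 m
Δp = ρg·h_f = 1000·9.81·9.143 = 89.70 kPa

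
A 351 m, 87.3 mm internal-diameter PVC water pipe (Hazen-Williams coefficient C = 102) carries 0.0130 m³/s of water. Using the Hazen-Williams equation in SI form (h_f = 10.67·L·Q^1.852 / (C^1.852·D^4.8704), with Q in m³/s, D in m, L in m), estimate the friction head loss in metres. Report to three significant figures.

h_f ≈ 33.0 m

h_f = 10.67·351·0.0130^1.852 / (102^1.852·0.0873^4.8704) = 32.98 m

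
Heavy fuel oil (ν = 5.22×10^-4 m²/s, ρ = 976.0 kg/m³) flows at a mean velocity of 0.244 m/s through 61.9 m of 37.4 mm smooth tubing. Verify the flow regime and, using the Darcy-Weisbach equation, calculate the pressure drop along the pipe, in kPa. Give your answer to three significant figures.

Re = VD/ν = 0.244·0.03740/5.22×10^-4 = 17.5 → laminar (Re < 2300)
f = 64/Re = 3.661
h_f = f(L/D)V²/(2g) = 3.661·(61.9/0.03740)·0.244²/(2·9.81) = 18.39 m
Δp = ρg·h_f = 976.0·9.81·18.39 = 176.0 kPa

Δp ≈ 176 kPa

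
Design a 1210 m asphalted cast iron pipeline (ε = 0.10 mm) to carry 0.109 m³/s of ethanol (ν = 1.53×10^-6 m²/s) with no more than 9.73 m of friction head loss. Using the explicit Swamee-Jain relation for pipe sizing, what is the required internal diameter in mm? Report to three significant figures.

Swamee-Jain (Type III): D = 0.66·[ε^1.25·(LQ²/(gh_f))^4.75 + ν·Q^9.4·(L/(gh_f))^5.2]^0.04
LQ²/(gh_f) = 0.1506; L/(gh_f) = 12.68
Term 1 = ε^1.25·(…)^4.75 = 1.24×10^-9; Term 2 = ν·Q^9.4·(…)^5.2 = 7.45×10^-10
D = 0.66·(1.24×10^-9 + 7.45×10^-10)^0.04 = 0.2961 m = 296 mm
Check: V = 1.58 m/s, Re = 3.06×10^5, f = 0.01729, h_f = 9.02 m ≈ 9.73 m ✓

D ≈ 296 mm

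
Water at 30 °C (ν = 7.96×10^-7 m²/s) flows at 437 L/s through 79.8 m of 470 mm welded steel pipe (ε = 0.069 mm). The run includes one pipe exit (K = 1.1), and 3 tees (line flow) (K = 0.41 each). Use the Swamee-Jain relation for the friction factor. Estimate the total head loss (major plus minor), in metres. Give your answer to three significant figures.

H_L ≈ 1.51 m

V = 4Q/(πD²) = 2.519 m/s; V²/2g = 0.3234 m
Re = 1.49×10^6, ε/D = 1.47×10^-4 → f = 0.01381 (Swamee-Jain)
Major: h_f = f(L/D)·V²/2g = 0.01381·169.8·0.3234 = 0.7583 m
Minor: ΣK = 2.33; h_m = ΣK·V²/2g = 0.7534 m
Total H_L = 0.7583 + 0.7534 = 1.512 m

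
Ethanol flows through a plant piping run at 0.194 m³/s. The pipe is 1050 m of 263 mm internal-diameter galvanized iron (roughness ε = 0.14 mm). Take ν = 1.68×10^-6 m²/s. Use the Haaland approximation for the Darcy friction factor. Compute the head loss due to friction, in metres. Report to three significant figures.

V = 4Q/(πD²) = 4·0.194/(π·0.263²) = 3.571 m/s
Re = VD/ν = 3.571·0.263/1.68×10^-6 = 5.59×10^5 → turbulent
ε/D = 0.14/263 = 5.32×10^-4
Haaland: f = 0.01770
h_f = f(L/D)V²/(2g) = 0.01770·(1050/0.263)·3.571²/(2·9.81) = 45.93 m

h_f ≈ 45.9 m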